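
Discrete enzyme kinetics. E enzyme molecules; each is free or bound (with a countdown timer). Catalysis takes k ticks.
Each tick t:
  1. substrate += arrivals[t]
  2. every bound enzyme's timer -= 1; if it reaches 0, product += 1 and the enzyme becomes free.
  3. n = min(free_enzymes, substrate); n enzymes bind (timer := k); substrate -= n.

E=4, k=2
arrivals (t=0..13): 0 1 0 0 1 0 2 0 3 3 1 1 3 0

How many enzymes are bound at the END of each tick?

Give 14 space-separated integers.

t=0: arr=0 -> substrate=0 bound=0 product=0
t=1: arr=1 -> substrate=0 bound=1 product=0
t=2: arr=0 -> substrate=0 bound=1 product=0
t=3: arr=0 -> substrate=0 bound=0 product=1
t=4: arr=1 -> substrate=0 bound=1 product=1
t=5: arr=0 -> substrate=0 bound=1 product=1
t=6: arr=2 -> substrate=0 bound=2 product=2
t=7: arr=0 -> substrate=0 bound=2 product=2
t=8: arr=3 -> substrate=0 bound=3 product=4
t=9: arr=3 -> substrate=2 bound=4 product=4
t=10: arr=1 -> substrate=0 bound=4 product=7
t=11: arr=1 -> substrate=0 bound=4 product=8
t=12: arr=3 -> substrate=0 bound=4 product=11
t=13: arr=0 -> substrate=0 bound=3 product=12

Answer: 0 1 1 0 1 1 2 2 3 4 4 4 4 3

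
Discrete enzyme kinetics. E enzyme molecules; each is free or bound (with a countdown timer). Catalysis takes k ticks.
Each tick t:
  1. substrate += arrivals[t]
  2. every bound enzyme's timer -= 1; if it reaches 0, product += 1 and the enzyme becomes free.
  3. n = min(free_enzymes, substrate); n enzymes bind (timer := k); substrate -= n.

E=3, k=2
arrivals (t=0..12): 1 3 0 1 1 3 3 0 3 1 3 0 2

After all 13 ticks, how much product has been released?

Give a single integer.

Answer: 15

Derivation:
t=0: arr=1 -> substrate=0 bound=1 product=0
t=1: arr=3 -> substrate=1 bound=3 product=0
t=2: arr=0 -> substrate=0 bound=3 product=1
t=3: arr=1 -> substrate=0 bound=2 product=3
t=4: arr=1 -> substrate=0 bound=2 product=4
t=5: arr=3 -> substrate=1 bound=3 product=5
t=6: arr=3 -> substrate=3 bound=3 product=6
t=7: arr=0 -> substrate=1 bound=3 product=8
t=8: arr=3 -> substrate=3 bound=3 product=9
t=9: arr=1 -> substrate=2 bound=3 product=11
t=10: arr=3 -> substrate=4 bound=3 product=12
t=11: arr=0 -> substrate=2 bound=3 product=14
t=12: arr=2 -> substrate=3 bound=3 product=15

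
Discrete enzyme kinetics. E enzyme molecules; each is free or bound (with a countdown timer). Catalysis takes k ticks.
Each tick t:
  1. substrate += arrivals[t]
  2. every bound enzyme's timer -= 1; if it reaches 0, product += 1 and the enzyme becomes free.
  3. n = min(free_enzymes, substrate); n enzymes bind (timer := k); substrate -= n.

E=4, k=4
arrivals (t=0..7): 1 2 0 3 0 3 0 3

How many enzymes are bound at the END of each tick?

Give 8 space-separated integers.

t=0: arr=1 -> substrate=0 bound=1 product=0
t=1: arr=2 -> substrate=0 bound=3 product=0
t=2: arr=0 -> substrate=0 bound=3 product=0
t=3: arr=3 -> substrate=2 bound=4 product=0
t=4: arr=0 -> substrate=1 bound=4 product=1
t=5: arr=3 -> substrate=2 bound=4 product=3
t=6: arr=0 -> substrate=2 bound=4 product=3
t=7: arr=3 -> substrate=4 bound=4 product=4

Answer: 1 3 3 4 4 4 4 4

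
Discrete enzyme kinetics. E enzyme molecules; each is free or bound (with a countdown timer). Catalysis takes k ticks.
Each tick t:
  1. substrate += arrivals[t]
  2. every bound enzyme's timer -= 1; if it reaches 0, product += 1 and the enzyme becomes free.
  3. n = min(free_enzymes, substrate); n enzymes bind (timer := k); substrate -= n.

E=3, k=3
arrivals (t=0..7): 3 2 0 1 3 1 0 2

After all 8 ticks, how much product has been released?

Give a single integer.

Answer: 6

Derivation:
t=0: arr=3 -> substrate=0 bound=3 product=0
t=1: arr=2 -> substrate=2 bound=3 product=0
t=2: arr=0 -> substrate=2 bound=3 product=0
t=3: arr=1 -> substrate=0 bound=3 product=3
t=4: arr=3 -> substrate=3 bound=3 product=3
t=5: arr=1 -> substrate=4 bound=3 product=3
t=6: arr=0 -> substrate=1 bound=3 product=6
t=7: arr=2 -> substrate=3 bound=3 product=6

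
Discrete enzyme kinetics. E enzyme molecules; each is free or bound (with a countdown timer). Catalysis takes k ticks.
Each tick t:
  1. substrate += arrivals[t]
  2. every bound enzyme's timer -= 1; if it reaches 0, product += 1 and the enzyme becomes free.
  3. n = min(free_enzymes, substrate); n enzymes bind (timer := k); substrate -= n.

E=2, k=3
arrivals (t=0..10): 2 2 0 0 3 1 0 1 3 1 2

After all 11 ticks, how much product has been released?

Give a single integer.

t=0: arr=2 -> substrate=0 bound=2 product=0
t=1: arr=2 -> substrate=2 bound=2 product=0
t=2: arr=0 -> substrate=2 bound=2 product=0
t=3: arr=0 -> substrate=0 bound=2 product=2
t=4: arr=3 -> substrate=3 bound=2 product=2
t=5: arr=1 -> substrate=4 bound=2 product=2
t=6: arr=0 -> substrate=2 bound=2 product=4
t=7: arr=1 -> substrate=3 bound=2 product=4
t=8: arr=3 -> substrate=6 bound=2 product=4
t=9: arr=1 -> substrate=5 bound=2 product=6
t=10: arr=2 -> substrate=7 bound=2 product=6

Answer: 6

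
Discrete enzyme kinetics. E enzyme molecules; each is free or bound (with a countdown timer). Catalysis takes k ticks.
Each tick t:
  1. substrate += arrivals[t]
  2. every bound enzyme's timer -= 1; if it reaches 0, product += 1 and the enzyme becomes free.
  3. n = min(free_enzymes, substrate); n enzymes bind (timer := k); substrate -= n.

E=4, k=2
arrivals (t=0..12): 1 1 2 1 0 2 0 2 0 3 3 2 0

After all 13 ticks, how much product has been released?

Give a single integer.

Answer: 13

Derivation:
t=0: arr=1 -> substrate=0 bound=1 product=0
t=1: arr=1 -> substrate=0 bound=2 product=0
t=2: arr=2 -> substrate=0 bound=3 product=1
t=3: arr=1 -> substrate=0 bound=3 product=2
t=4: arr=0 -> substrate=0 bound=1 product=4
t=5: arr=2 -> substrate=0 bound=2 product=5
t=6: arr=0 -> substrate=0 bound=2 product=5
t=7: arr=2 -> substrate=0 bound=2 product=7
t=8: arr=0 -> substrate=0 bound=2 product=7
t=9: arr=3 -> substrate=0 bound=3 product=9
t=10: arr=3 -> substrate=2 bound=4 product=9
t=11: arr=2 -> substrate=1 bound=4 product=12
t=12: arr=0 -> substrate=0 bound=4 product=13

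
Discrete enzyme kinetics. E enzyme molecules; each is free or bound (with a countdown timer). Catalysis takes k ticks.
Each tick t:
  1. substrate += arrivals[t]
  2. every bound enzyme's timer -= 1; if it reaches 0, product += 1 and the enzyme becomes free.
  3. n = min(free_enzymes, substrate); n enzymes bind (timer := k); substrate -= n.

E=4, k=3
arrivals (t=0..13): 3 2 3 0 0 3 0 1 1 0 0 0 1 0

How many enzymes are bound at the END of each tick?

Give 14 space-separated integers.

t=0: arr=3 -> substrate=0 bound=3 product=0
t=1: arr=2 -> substrate=1 bound=4 product=0
t=2: arr=3 -> substrate=4 bound=4 product=0
t=3: arr=0 -> substrate=1 bound=4 product=3
t=4: arr=0 -> substrate=0 bound=4 product=4
t=5: arr=3 -> substrate=3 bound=4 product=4
t=6: arr=0 -> substrate=0 bound=4 product=7
t=7: arr=1 -> substrate=0 bound=4 product=8
t=8: arr=1 -> substrate=1 bound=4 product=8
t=9: arr=0 -> substrate=0 bound=2 product=11
t=10: arr=0 -> substrate=0 bound=1 product=12
t=11: arr=0 -> substrate=0 bound=1 product=12
t=12: arr=1 -> substrate=0 bound=1 product=13
t=13: arr=0 -> substrate=0 bound=1 product=13

Answer: 3 4 4 4 4 4 4 4 4 2 1 1 1 1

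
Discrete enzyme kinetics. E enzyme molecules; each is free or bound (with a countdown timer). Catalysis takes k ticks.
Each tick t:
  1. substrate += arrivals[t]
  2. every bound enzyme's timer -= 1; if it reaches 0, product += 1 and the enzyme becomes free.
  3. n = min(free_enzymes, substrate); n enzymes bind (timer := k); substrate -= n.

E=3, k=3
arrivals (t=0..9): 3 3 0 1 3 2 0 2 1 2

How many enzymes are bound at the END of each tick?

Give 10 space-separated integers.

Answer: 3 3 3 3 3 3 3 3 3 3

Derivation:
t=0: arr=3 -> substrate=0 bound=3 product=0
t=1: arr=3 -> substrate=3 bound=3 product=0
t=2: arr=0 -> substrate=3 bound=3 product=0
t=3: arr=1 -> substrate=1 bound=3 product=3
t=4: arr=3 -> substrate=4 bound=3 product=3
t=5: arr=2 -> substrate=6 bound=3 product=3
t=6: arr=0 -> substrate=3 bound=3 product=6
t=7: arr=2 -> substrate=5 bound=3 product=6
t=8: arr=1 -> substrate=6 bound=3 product=6
t=9: arr=2 -> substrate=5 bound=3 product=9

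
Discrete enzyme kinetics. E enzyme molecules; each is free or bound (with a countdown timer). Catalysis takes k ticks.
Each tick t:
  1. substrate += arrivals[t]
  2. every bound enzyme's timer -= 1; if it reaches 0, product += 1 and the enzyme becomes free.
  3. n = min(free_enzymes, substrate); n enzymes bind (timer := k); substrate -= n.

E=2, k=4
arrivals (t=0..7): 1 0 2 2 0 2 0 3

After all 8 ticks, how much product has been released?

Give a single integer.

Answer: 2

Derivation:
t=0: arr=1 -> substrate=0 bound=1 product=0
t=1: arr=0 -> substrate=0 bound=1 product=0
t=2: arr=2 -> substrate=1 bound=2 product=0
t=3: arr=2 -> substrate=3 bound=2 product=0
t=4: arr=0 -> substrate=2 bound=2 product=1
t=5: arr=2 -> substrate=4 bound=2 product=1
t=6: arr=0 -> substrate=3 bound=2 product=2
t=7: arr=3 -> substrate=6 bound=2 product=2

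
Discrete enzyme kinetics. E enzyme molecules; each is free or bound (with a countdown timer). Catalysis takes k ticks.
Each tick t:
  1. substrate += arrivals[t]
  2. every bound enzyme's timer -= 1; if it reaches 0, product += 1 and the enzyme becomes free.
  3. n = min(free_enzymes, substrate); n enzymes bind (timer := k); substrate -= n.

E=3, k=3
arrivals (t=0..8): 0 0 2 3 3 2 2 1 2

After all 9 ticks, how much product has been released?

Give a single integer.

t=0: arr=0 -> substrate=0 bound=0 product=0
t=1: arr=0 -> substrate=0 bound=0 product=0
t=2: arr=2 -> substrate=0 bound=2 product=0
t=3: arr=3 -> substrate=2 bound=3 product=0
t=4: arr=3 -> substrate=5 bound=3 product=0
t=5: arr=2 -> substrate=5 bound=3 product=2
t=6: arr=2 -> substrate=6 bound=3 product=3
t=7: arr=1 -> substrate=7 bound=3 product=3
t=8: arr=2 -> substrate=7 bound=3 product=5

Answer: 5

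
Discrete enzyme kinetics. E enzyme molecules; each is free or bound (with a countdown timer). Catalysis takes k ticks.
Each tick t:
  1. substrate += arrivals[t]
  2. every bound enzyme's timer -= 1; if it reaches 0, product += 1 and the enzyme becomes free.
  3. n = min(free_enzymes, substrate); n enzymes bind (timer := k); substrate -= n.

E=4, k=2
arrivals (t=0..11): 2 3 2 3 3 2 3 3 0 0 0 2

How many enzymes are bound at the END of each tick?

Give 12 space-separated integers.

Answer: 2 4 4 4 4 4 4 4 4 4 3 3

Derivation:
t=0: arr=2 -> substrate=0 bound=2 product=0
t=1: arr=3 -> substrate=1 bound=4 product=0
t=2: arr=2 -> substrate=1 bound=4 product=2
t=3: arr=3 -> substrate=2 bound=4 product=4
t=4: arr=3 -> substrate=3 bound=4 product=6
t=5: arr=2 -> substrate=3 bound=4 product=8
t=6: arr=3 -> substrate=4 bound=4 product=10
t=7: arr=3 -> substrate=5 bound=4 product=12
t=8: arr=0 -> substrate=3 bound=4 product=14
t=9: arr=0 -> substrate=1 bound=4 product=16
t=10: arr=0 -> substrate=0 bound=3 product=18
t=11: arr=2 -> substrate=0 bound=3 product=20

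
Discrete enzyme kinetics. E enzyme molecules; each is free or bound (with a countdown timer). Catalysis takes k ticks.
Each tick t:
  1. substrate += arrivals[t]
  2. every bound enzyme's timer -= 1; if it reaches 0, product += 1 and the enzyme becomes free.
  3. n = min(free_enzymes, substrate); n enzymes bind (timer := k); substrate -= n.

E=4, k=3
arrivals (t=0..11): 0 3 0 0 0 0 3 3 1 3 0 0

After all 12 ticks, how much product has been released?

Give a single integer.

t=0: arr=0 -> substrate=0 bound=0 product=0
t=1: arr=3 -> substrate=0 bound=3 product=0
t=2: arr=0 -> substrate=0 bound=3 product=0
t=3: arr=0 -> substrate=0 bound=3 product=0
t=4: arr=0 -> substrate=0 bound=0 product=3
t=5: arr=0 -> substrate=0 bound=0 product=3
t=6: arr=3 -> substrate=0 bound=3 product=3
t=7: arr=3 -> substrate=2 bound=4 product=3
t=8: arr=1 -> substrate=3 bound=4 product=3
t=9: arr=3 -> substrate=3 bound=4 product=6
t=10: arr=0 -> substrate=2 bound=4 product=7
t=11: arr=0 -> substrate=2 bound=4 product=7

Answer: 7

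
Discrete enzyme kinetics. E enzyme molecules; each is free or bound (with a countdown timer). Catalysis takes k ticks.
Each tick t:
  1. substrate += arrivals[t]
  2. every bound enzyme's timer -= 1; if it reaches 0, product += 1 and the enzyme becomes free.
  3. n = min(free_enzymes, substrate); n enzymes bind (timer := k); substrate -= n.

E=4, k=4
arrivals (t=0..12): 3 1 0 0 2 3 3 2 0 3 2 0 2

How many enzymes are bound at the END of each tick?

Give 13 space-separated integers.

Answer: 3 4 4 4 3 4 4 4 4 4 4 4 4

Derivation:
t=0: arr=3 -> substrate=0 bound=3 product=0
t=1: arr=1 -> substrate=0 bound=4 product=0
t=2: arr=0 -> substrate=0 bound=4 product=0
t=3: arr=0 -> substrate=0 bound=4 product=0
t=4: arr=2 -> substrate=0 bound=3 product=3
t=5: arr=3 -> substrate=1 bound=4 product=4
t=6: arr=3 -> substrate=4 bound=4 product=4
t=7: arr=2 -> substrate=6 bound=4 product=4
t=8: arr=0 -> substrate=4 bound=4 product=6
t=9: arr=3 -> substrate=5 bound=4 product=8
t=10: arr=2 -> substrate=7 bound=4 product=8
t=11: arr=0 -> substrate=7 bound=4 product=8
t=12: arr=2 -> substrate=7 bound=4 product=10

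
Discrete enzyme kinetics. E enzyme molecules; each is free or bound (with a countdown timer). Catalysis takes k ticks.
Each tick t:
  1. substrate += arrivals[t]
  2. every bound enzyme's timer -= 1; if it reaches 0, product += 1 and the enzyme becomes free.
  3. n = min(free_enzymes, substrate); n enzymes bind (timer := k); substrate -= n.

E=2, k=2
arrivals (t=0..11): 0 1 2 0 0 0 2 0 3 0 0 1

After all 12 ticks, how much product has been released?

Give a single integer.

Answer: 7

Derivation:
t=0: arr=0 -> substrate=0 bound=0 product=0
t=1: arr=1 -> substrate=0 bound=1 product=0
t=2: arr=2 -> substrate=1 bound=2 product=0
t=3: arr=0 -> substrate=0 bound=2 product=1
t=4: arr=0 -> substrate=0 bound=1 product=2
t=5: arr=0 -> substrate=0 bound=0 product=3
t=6: arr=2 -> substrate=0 bound=2 product=3
t=7: arr=0 -> substrate=0 bound=2 product=3
t=8: arr=3 -> substrate=1 bound=2 product=5
t=9: arr=0 -> substrate=1 bound=2 product=5
t=10: arr=0 -> substrate=0 bound=1 product=7
t=11: arr=1 -> substrate=0 bound=2 product=7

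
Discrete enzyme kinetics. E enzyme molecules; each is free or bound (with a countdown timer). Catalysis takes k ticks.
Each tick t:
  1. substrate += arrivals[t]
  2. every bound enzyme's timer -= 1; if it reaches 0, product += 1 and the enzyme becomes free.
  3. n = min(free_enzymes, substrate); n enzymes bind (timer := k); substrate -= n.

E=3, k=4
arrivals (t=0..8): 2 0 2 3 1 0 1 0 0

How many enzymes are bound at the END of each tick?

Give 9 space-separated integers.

Answer: 2 2 3 3 3 3 3 3 3

Derivation:
t=0: arr=2 -> substrate=0 bound=2 product=0
t=1: arr=0 -> substrate=0 bound=2 product=0
t=2: arr=2 -> substrate=1 bound=3 product=0
t=3: arr=3 -> substrate=4 bound=3 product=0
t=4: arr=1 -> substrate=3 bound=3 product=2
t=5: arr=0 -> substrate=3 bound=3 product=2
t=6: arr=1 -> substrate=3 bound=3 product=3
t=7: arr=0 -> substrate=3 bound=3 product=3
t=8: arr=0 -> substrate=1 bound=3 product=5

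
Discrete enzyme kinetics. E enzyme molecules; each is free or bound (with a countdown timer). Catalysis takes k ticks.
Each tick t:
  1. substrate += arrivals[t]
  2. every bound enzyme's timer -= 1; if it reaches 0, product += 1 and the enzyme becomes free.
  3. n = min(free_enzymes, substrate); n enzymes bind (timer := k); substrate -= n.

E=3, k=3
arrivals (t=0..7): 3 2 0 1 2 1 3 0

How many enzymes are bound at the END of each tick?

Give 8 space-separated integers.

t=0: arr=3 -> substrate=0 bound=3 product=0
t=1: arr=2 -> substrate=2 bound=3 product=0
t=2: arr=0 -> substrate=2 bound=3 product=0
t=3: arr=1 -> substrate=0 bound=3 product=3
t=4: arr=2 -> substrate=2 bound=3 product=3
t=5: arr=1 -> substrate=3 bound=3 product=3
t=6: arr=3 -> substrate=3 bound=3 product=6
t=7: arr=0 -> substrate=3 bound=3 product=6

Answer: 3 3 3 3 3 3 3 3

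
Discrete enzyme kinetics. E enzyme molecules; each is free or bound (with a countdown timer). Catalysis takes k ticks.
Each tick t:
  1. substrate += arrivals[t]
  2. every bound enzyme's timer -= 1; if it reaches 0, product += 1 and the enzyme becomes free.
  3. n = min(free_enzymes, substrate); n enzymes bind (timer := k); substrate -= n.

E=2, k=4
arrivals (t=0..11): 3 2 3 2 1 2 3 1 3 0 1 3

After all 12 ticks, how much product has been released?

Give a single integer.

Answer: 4

Derivation:
t=0: arr=3 -> substrate=1 bound=2 product=0
t=1: arr=2 -> substrate=3 bound=2 product=0
t=2: arr=3 -> substrate=6 bound=2 product=0
t=3: arr=2 -> substrate=8 bound=2 product=0
t=4: arr=1 -> substrate=7 bound=2 product=2
t=5: arr=2 -> substrate=9 bound=2 product=2
t=6: arr=3 -> substrate=12 bound=2 product=2
t=7: arr=1 -> substrate=13 bound=2 product=2
t=8: arr=3 -> substrate=14 bound=2 product=4
t=9: arr=0 -> substrate=14 bound=2 product=4
t=10: arr=1 -> substrate=15 bound=2 product=4
t=11: arr=3 -> substrate=18 bound=2 product=4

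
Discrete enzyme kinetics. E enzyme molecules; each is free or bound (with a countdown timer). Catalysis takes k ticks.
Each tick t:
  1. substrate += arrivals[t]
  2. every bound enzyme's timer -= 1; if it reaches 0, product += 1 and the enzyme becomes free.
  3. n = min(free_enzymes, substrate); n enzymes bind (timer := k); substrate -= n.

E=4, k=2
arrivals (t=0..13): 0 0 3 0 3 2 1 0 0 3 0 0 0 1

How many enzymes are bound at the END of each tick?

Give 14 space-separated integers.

t=0: arr=0 -> substrate=0 bound=0 product=0
t=1: arr=0 -> substrate=0 bound=0 product=0
t=2: arr=3 -> substrate=0 bound=3 product=0
t=3: arr=0 -> substrate=0 bound=3 product=0
t=4: arr=3 -> substrate=0 bound=3 product=3
t=5: arr=2 -> substrate=1 bound=4 product=3
t=6: arr=1 -> substrate=0 bound=3 product=6
t=7: arr=0 -> substrate=0 bound=2 product=7
t=8: arr=0 -> substrate=0 bound=0 product=9
t=9: arr=3 -> substrate=0 bound=3 product=9
t=10: arr=0 -> substrate=0 bound=3 product=9
t=11: arr=0 -> substrate=0 bound=0 product=12
t=12: arr=0 -> substrate=0 bound=0 product=12
t=13: arr=1 -> substrate=0 bound=1 product=12

Answer: 0 0 3 3 3 4 3 2 0 3 3 0 0 1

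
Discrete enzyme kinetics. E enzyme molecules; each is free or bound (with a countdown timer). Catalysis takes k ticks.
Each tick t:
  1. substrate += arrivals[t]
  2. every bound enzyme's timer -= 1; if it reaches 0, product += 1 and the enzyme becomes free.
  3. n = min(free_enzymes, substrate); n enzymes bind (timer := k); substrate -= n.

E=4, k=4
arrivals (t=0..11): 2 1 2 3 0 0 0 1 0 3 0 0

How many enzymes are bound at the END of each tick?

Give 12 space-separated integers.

t=0: arr=2 -> substrate=0 bound=2 product=0
t=1: arr=1 -> substrate=0 bound=3 product=0
t=2: arr=2 -> substrate=1 bound=4 product=0
t=3: arr=3 -> substrate=4 bound=4 product=0
t=4: arr=0 -> substrate=2 bound=4 product=2
t=5: arr=0 -> substrate=1 bound=4 product=3
t=6: arr=0 -> substrate=0 bound=4 product=4
t=7: arr=1 -> substrate=1 bound=4 product=4
t=8: arr=0 -> substrate=0 bound=3 product=6
t=9: arr=3 -> substrate=1 bound=4 product=7
t=10: arr=0 -> substrate=0 bound=4 product=8
t=11: arr=0 -> substrate=0 bound=4 product=8

Answer: 2 3 4 4 4 4 4 4 3 4 4 4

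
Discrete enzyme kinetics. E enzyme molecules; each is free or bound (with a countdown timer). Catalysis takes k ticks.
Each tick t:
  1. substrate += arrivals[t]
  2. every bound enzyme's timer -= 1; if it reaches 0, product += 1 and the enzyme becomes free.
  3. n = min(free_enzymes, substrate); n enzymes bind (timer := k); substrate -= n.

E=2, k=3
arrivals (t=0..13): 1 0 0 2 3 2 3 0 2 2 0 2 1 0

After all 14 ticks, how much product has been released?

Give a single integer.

Answer: 7

Derivation:
t=0: arr=1 -> substrate=0 bound=1 product=0
t=1: arr=0 -> substrate=0 bound=1 product=0
t=2: arr=0 -> substrate=0 bound=1 product=0
t=3: arr=2 -> substrate=0 bound=2 product=1
t=4: arr=3 -> substrate=3 bound=2 product=1
t=5: arr=2 -> substrate=5 bound=2 product=1
t=6: arr=3 -> substrate=6 bound=2 product=3
t=7: arr=0 -> substrate=6 bound=2 product=3
t=8: arr=2 -> substrate=8 bound=2 product=3
t=9: arr=2 -> substrate=8 bound=2 product=5
t=10: arr=0 -> substrate=8 bound=2 product=5
t=11: arr=2 -> substrate=10 bound=2 product=5
t=12: arr=1 -> substrate=9 bound=2 product=7
t=13: arr=0 -> substrate=9 bound=2 product=7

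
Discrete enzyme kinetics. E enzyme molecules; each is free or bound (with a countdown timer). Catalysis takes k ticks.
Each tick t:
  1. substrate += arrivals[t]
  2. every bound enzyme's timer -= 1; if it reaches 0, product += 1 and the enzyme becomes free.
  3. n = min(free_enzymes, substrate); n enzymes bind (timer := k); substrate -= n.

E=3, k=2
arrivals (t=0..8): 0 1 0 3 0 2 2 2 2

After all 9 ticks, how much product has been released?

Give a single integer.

t=0: arr=0 -> substrate=0 bound=0 product=0
t=1: arr=1 -> substrate=0 bound=1 product=0
t=2: arr=0 -> substrate=0 bound=1 product=0
t=3: arr=3 -> substrate=0 bound=3 product=1
t=4: arr=0 -> substrate=0 bound=3 product=1
t=5: arr=2 -> substrate=0 bound=2 product=4
t=6: arr=2 -> substrate=1 bound=3 product=4
t=7: arr=2 -> substrate=1 bound=3 product=6
t=8: arr=2 -> substrate=2 bound=3 product=7

Answer: 7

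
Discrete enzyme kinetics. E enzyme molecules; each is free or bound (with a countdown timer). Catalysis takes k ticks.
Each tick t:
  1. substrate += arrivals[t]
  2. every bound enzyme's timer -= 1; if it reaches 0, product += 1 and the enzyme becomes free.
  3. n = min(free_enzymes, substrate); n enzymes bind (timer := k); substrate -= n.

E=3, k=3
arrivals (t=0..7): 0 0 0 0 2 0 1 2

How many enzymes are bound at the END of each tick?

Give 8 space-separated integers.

t=0: arr=0 -> substrate=0 bound=0 product=0
t=1: arr=0 -> substrate=0 bound=0 product=0
t=2: arr=0 -> substrate=0 bound=0 product=0
t=3: arr=0 -> substrate=0 bound=0 product=0
t=4: arr=2 -> substrate=0 bound=2 product=0
t=5: arr=0 -> substrate=0 bound=2 product=0
t=6: arr=1 -> substrate=0 bound=3 product=0
t=7: arr=2 -> substrate=0 bound=3 product=2

Answer: 0 0 0 0 2 2 3 3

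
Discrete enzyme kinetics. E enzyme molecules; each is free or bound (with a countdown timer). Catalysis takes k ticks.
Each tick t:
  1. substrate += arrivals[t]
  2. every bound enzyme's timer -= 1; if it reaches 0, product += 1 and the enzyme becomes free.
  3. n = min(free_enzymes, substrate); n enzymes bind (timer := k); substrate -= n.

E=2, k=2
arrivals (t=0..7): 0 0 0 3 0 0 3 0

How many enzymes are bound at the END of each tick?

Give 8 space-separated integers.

Answer: 0 0 0 2 2 1 2 2

Derivation:
t=0: arr=0 -> substrate=0 bound=0 product=0
t=1: arr=0 -> substrate=0 bound=0 product=0
t=2: arr=0 -> substrate=0 bound=0 product=0
t=3: arr=3 -> substrate=1 bound=2 product=0
t=4: arr=0 -> substrate=1 bound=2 product=0
t=5: arr=0 -> substrate=0 bound=1 product=2
t=6: arr=3 -> substrate=2 bound=2 product=2
t=7: arr=0 -> substrate=1 bound=2 product=3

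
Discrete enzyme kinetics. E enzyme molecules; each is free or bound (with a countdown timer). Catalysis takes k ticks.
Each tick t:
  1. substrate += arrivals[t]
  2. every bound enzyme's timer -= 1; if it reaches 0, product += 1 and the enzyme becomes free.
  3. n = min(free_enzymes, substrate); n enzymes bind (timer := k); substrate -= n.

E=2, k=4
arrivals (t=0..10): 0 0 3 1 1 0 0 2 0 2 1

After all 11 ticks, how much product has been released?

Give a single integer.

Answer: 4

Derivation:
t=0: arr=0 -> substrate=0 bound=0 product=0
t=1: arr=0 -> substrate=0 bound=0 product=0
t=2: arr=3 -> substrate=1 bound=2 product=0
t=3: arr=1 -> substrate=2 bound=2 product=0
t=4: arr=1 -> substrate=3 bound=2 product=0
t=5: arr=0 -> substrate=3 bound=2 product=0
t=6: arr=0 -> substrate=1 bound=2 product=2
t=7: arr=2 -> substrate=3 bound=2 product=2
t=8: arr=0 -> substrate=3 bound=2 product=2
t=9: arr=2 -> substrate=5 bound=2 product=2
t=10: arr=1 -> substrate=4 bound=2 product=4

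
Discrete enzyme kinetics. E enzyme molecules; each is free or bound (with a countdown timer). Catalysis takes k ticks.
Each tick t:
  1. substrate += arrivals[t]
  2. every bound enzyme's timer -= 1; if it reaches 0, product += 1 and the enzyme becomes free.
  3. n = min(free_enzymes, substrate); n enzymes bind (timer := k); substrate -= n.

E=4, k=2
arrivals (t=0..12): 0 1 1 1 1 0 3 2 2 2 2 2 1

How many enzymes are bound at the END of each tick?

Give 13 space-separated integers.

Answer: 0 1 2 2 2 1 3 4 4 4 4 4 3

Derivation:
t=0: arr=0 -> substrate=0 bound=0 product=0
t=1: arr=1 -> substrate=0 bound=1 product=0
t=2: arr=1 -> substrate=0 bound=2 product=0
t=3: arr=1 -> substrate=0 bound=2 product=1
t=4: arr=1 -> substrate=0 bound=2 product=2
t=5: arr=0 -> substrate=0 bound=1 product=3
t=6: arr=3 -> substrate=0 bound=3 product=4
t=7: arr=2 -> substrate=1 bound=4 product=4
t=8: arr=2 -> substrate=0 bound=4 product=7
t=9: arr=2 -> substrate=1 bound=4 product=8
t=10: arr=2 -> substrate=0 bound=4 product=11
t=11: arr=2 -> substrate=1 bound=4 product=12
t=12: arr=1 -> substrate=0 bound=3 product=15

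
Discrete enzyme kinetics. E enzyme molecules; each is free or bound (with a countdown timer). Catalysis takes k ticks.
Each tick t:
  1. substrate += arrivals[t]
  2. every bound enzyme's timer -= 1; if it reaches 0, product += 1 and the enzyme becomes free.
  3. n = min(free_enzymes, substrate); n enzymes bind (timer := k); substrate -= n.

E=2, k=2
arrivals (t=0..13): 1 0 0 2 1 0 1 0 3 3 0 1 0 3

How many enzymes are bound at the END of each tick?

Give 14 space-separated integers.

t=0: arr=1 -> substrate=0 bound=1 product=0
t=1: arr=0 -> substrate=0 bound=1 product=0
t=2: arr=0 -> substrate=0 bound=0 product=1
t=3: arr=2 -> substrate=0 bound=2 product=1
t=4: arr=1 -> substrate=1 bound=2 product=1
t=5: arr=0 -> substrate=0 bound=1 product=3
t=6: arr=1 -> substrate=0 bound=2 product=3
t=7: arr=0 -> substrate=0 bound=1 product=4
t=8: arr=3 -> substrate=1 bound=2 product=5
t=9: arr=3 -> substrate=4 bound=2 product=5
t=10: arr=0 -> substrate=2 bound=2 product=7
t=11: arr=1 -> substrate=3 bound=2 product=7
t=12: arr=0 -> substrate=1 bound=2 product=9
t=13: arr=3 -> substrate=4 bound=2 product=9

Answer: 1 1 0 2 2 1 2 1 2 2 2 2 2 2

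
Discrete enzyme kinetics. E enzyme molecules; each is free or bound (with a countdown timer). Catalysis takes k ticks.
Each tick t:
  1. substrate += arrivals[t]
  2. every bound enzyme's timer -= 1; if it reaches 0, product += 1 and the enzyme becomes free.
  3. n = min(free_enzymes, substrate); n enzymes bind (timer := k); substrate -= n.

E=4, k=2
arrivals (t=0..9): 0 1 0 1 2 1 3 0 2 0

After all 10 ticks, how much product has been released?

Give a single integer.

t=0: arr=0 -> substrate=0 bound=0 product=0
t=1: arr=1 -> substrate=0 bound=1 product=0
t=2: arr=0 -> substrate=0 bound=1 product=0
t=3: arr=1 -> substrate=0 bound=1 product=1
t=4: arr=2 -> substrate=0 bound=3 product=1
t=5: arr=1 -> substrate=0 bound=3 product=2
t=6: arr=3 -> substrate=0 bound=4 product=4
t=7: arr=0 -> substrate=0 bound=3 product=5
t=8: arr=2 -> substrate=0 bound=2 product=8
t=9: arr=0 -> substrate=0 bound=2 product=8

Answer: 8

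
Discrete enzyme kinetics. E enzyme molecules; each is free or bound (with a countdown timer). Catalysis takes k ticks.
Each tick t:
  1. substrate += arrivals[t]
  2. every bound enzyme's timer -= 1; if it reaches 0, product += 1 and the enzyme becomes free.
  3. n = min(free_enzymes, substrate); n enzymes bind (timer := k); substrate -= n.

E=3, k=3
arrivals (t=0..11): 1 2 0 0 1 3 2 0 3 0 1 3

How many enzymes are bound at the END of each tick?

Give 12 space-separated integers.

Answer: 1 3 3 2 1 3 3 3 3 3 3 3

Derivation:
t=0: arr=1 -> substrate=0 bound=1 product=0
t=1: arr=2 -> substrate=0 bound=3 product=0
t=2: arr=0 -> substrate=0 bound=3 product=0
t=3: arr=0 -> substrate=0 bound=2 product=1
t=4: arr=1 -> substrate=0 bound=1 product=3
t=5: arr=3 -> substrate=1 bound=3 product=3
t=6: arr=2 -> substrate=3 bound=3 product=3
t=7: arr=0 -> substrate=2 bound=3 product=4
t=8: arr=3 -> substrate=3 bound=3 product=6
t=9: arr=0 -> substrate=3 bound=3 product=6
t=10: arr=1 -> substrate=3 bound=3 product=7
t=11: arr=3 -> substrate=4 bound=3 product=9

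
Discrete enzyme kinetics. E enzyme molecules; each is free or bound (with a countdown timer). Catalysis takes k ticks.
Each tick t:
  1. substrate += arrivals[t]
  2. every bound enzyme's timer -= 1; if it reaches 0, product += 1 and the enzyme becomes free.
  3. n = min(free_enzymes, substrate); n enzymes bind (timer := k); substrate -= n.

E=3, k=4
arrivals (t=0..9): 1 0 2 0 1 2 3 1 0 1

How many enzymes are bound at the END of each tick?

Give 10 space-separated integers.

t=0: arr=1 -> substrate=0 bound=1 product=0
t=1: arr=0 -> substrate=0 bound=1 product=0
t=2: arr=2 -> substrate=0 bound=3 product=0
t=3: arr=0 -> substrate=0 bound=3 product=0
t=4: arr=1 -> substrate=0 bound=3 product=1
t=5: arr=2 -> substrate=2 bound=3 product=1
t=6: arr=3 -> substrate=3 bound=3 product=3
t=7: arr=1 -> substrate=4 bound=3 product=3
t=8: arr=0 -> substrate=3 bound=3 product=4
t=9: arr=1 -> substrate=4 bound=3 product=4

Answer: 1 1 3 3 3 3 3 3 3 3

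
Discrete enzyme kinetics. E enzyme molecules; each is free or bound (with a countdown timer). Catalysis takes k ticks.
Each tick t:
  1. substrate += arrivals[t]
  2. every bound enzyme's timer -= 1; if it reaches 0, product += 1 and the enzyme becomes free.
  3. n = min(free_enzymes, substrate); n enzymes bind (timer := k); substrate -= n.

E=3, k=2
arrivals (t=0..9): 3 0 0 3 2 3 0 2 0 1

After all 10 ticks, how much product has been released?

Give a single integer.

Answer: 12

Derivation:
t=0: arr=3 -> substrate=0 bound=3 product=0
t=1: arr=0 -> substrate=0 bound=3 product=0
t=2: arr=0 -> substrate=0 bound=0 product=3
t=3: arr=3 -> substrate=0 bound=3 product=3
t=4: arr=2 -> substrate=2 bound=3 product=3
t=5: arr=3 -> substrate=2 bound=3 product=6
t=6: arr=0 -> substrate=2 bound=3 product=6
t=7: arr=2 -> substrate=1 bound=3 product=9
t=8: arr=0 -> substrate=1 bound=3 product=9
t=9: arr=1 -> substrate=0 bound=2 product=12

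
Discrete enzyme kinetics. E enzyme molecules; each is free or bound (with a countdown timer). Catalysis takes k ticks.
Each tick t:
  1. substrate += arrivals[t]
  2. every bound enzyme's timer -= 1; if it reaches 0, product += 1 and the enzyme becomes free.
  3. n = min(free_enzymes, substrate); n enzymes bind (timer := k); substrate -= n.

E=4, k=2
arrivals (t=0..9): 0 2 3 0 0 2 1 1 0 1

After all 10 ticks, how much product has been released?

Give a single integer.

Answer: 9

Derivation:
t=0: arr=0 -> substrate=0 bound=0 product=0
t=1: arr=2 -> substrate=0 bound=2 product=0
t=2: arr=3 -> substrate=1 bound=4 product=0
t=3: arr=0 -> substrate=0 bound=3 product=2
t=4: arr=0 -> substrate=0 bound=1 product=4
t=5: arr=2 -> substrate=0 bound=2 product=5
t=6: arr=1 -> substrate=0 bound=3 product=5
t=7: arr=1 -> substrate=0 bound=2 product=7
t=8: arr=0 -> substrate=0 bound=1 product=8
t=9: arr=1 -> substrate=0 bound=1 product=9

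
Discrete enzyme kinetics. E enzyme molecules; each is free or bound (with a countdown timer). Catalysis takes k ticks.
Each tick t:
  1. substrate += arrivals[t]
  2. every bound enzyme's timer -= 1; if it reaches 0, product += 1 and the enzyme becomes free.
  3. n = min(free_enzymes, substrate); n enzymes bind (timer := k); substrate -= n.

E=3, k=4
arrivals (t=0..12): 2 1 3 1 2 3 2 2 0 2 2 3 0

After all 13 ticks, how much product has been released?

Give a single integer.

t=0: arr=2 -> substrate=0 bound=2 product=0
t=1: arr=1 -> substrate=0 bound=3 product=0
t=2: arr=3 -> substrate=3 bound=3 product=0
t=3: arr=1 -> substrate=4 bound=3 product=0
t=4: arr=2 -> substrate=4 bound=3 product=2
t=5: arr=3 -> substrate=6 bound=3 product=3
t=6: arr=2 -> substrate=8 bound=3 product=3
t=7: arr=2 -> substrate=10 bound=3 product=3
t=8: arr=0 -> substrate=8 bound=3 product=5
t=9: arr=2 -> substrate=9 bound=3 product=6
t=10: arr=2 -> substrate=11 bound=3 product=6
t=11: arr=3 -> substrate=14 bound=3 product=6
t=12: arr=0 -> substrate=12 bound=3 product=8

Answer: 8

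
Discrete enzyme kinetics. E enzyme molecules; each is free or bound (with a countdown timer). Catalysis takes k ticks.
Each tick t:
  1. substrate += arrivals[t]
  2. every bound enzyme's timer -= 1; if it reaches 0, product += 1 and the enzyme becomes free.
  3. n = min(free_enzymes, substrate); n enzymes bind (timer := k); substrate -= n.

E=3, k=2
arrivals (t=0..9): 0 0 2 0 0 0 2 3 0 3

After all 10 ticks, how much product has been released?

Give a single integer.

t=0: arr=0 -> substrate=0 bound=0 product=0
t=1: arr=0 -> substrate=0 bound=0 product=0
t=2: arr=2 -> substrate=0 bound=2 product=0
t=3: arr=0 -> substrate=0 bound=2 product=0
t=4: arr=0 -> substrate=0 bound=0 product=2
t=5: arr=0 -> substrate=0 bound=0 product=2
t=6: arr=2 -> substrate=0 bound=2 product=2
t=7: arr=3 -> substrate=2 bound=3 product=2
t=8: arr=0 -> substrate=0 bound=3 product=4
t=9: arr=3 -> substrate=2 bound=3 product=5

Answer: 5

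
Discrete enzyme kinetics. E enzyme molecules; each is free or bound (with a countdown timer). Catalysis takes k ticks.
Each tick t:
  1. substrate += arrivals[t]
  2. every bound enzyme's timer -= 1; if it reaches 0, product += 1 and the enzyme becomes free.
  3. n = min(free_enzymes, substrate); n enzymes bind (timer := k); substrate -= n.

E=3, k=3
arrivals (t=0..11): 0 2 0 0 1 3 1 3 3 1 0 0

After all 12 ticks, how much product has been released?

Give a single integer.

Answer: 8

Derivation:
t=0: arr=0 -> substrate=0 bound=0 product=0
t=1: arr=2 -> substrate=0 bound=2 product=0
t=2: arr=0 -> substrate=0 bound=2 product=0
t=3: arr=0 -> substrate=0 bound=2 product=0
t=4: arr=1 -> substrate=0 bound=1 product=2
t=5: arr=3 -> substrate=1 bound=3 product=2
t=6: arr=1 -> substrate=2 bound=3 product=2
t=7: arr=3 -> substrate=4 bound=3 product=3
t=8: arr=3 -> substrate=5 bound=3 product=5
t=9: arr=1 -> substrate=6 bound=3 product=5
t=10: arr=0 -> substrate=5 bound=3 product=6
t=11: arr=0 -> substrate=3 bound=3 product=8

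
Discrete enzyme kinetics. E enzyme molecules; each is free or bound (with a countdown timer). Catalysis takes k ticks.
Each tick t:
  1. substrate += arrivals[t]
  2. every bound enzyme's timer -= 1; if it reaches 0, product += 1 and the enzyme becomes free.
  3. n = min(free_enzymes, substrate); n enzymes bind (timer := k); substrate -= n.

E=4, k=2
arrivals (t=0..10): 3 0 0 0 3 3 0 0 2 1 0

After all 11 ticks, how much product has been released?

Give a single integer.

t=0: arr=3 -> substrate=0 bound=3 product=0
t=1: arr=0 -> substrate=0 bound=3 product=0
t=2: arr=0 -> substrate=0 bound=0 product=3
t=3: arr=0 -> substrate=0 bound=0 product=3
t=4: arr=3 -> substrate=0 bound=3 product=3
t=5: arr=3 -> substrate=2 bound=4 product=3
t=6: arr=0 -> substrate=0 bound=3 product=6
t=7: arr=0 -> substrate=0 bound=2 product=7
t=8: arr=2 -> substrate=0 bound=2 product=9
t=9: arr=1 -> substrate=0 bound=3 product=9
t=10: arr=0 -> substrate=0 bound=1 product=11

Answer: 11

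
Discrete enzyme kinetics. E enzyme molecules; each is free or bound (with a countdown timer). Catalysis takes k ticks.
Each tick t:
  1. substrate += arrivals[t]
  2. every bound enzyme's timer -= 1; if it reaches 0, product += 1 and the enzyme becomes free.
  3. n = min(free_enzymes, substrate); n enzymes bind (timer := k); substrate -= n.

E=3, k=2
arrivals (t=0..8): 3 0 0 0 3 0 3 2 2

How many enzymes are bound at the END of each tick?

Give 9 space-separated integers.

Answer: 3 3 0 0 3 3 3 3 3

Derivation:
t=0: arr=3 -> substrate=0 bound=3 product=0
t=1: arr=0 -> substrate=0 bound=3 product=0
t=2: arr=0 -> substrate=0 bound=0 product=3
t=3: arr=0 -> substrate=0 bound=0 product=3
t=4: arr=3 -> substrate=0 bound=3 product=3
t=5: arr=0 -> substrate=0 bound=3 product=3
t=6: arr=3 -> substrate=0 bound=3 product=6
t=7: arr=2 -> substrate=2 bound=3 product=6
t=8: arr=2 -> substrate=1 bound=3 product=9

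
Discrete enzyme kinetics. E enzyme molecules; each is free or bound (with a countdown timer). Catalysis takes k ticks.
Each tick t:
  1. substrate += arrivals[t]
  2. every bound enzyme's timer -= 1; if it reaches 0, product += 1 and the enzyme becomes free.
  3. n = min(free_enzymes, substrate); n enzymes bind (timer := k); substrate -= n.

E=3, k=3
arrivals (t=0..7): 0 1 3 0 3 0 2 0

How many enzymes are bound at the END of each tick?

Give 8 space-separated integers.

t=0: arr=0 -> substrate=0 bound=0 product=0
t=1: arr=1 -> substrate=0 bound=1 product=0
t=2: arr=3 -> substrate=1 bound=3 product=0
t=3: arr=0 -> substrate=1 bound=3 product=0
t=4: arr=3 -> substrate=3 bound=3 product=1
t=5: arr=0 -> substrate=1 bound=3 product=3
t=6: arr=2 -> substrate=3 bound=3 product=3
t=7: arr=0 -> substrate=2 bound=3 product=4

Answer: 0 1 3 3 3 3 3 3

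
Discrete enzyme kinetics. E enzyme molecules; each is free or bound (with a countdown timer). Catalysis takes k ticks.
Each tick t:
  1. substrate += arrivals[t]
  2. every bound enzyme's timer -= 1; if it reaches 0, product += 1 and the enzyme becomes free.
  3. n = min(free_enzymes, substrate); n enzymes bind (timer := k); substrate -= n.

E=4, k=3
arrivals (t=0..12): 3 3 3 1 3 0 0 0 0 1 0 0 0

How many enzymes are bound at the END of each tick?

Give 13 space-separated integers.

t=0: arr=3 -> substrate=0 bound=3 product=0
t=1: arr=3 -> substrate=2 bound=4 product=0
t=2: arr=3 -> substrate=5 bound=4 product=0
t=3: arr=1 -> substrate=3 bound=4 product=3
t=4: arr=3 -> substrate=5 bound=4 product=4
t=5: arr=0 -> substrate=5 bound=4 product=4
t=6: arr=0 -> substrate=2 bound=4 product=7
t=7: arr=0 -> substrate=1 bound=4 product=8
t=8: arr=0 -> substrate=1 bound=4 product=8
t=9: arr=1 -> substrate=0 bound=3 product=11
t=10: arr=0 -> substrate=0 bound=2 product=12
t=11: arr=0 -> substrate=0 bound=2 product=12
t=12: arr=0 -> substrate=0 bound=0 product=14

Answer: 3 4 4 4 4 4 4 4 4 3 2 2 0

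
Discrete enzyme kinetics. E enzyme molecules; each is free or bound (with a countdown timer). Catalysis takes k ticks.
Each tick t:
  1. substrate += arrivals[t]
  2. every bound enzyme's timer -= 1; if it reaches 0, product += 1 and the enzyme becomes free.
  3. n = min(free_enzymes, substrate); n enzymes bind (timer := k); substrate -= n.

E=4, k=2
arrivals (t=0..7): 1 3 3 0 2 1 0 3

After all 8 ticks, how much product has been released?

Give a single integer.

Answer: 10

Derivation:
t=0: arr=1 -> substrate=0 bound=1 product=0
t=1: arr=3 -> substrate=0 bound=4 product=0
t=2: arr=3 -> substrate=2 bound=4 product=1
t=3: arr=0 -> substrate=0 bound=3 product=4
t=4: arr=2 -> substrate=0 bound=4 product=5
t=5: arr=1 -> substrate=0 bound=3 product=7
t=6: arr=0 -> substrate=0 bound=1 product=9
t=7: arr=3 -> substrate=0 bound=3 product=10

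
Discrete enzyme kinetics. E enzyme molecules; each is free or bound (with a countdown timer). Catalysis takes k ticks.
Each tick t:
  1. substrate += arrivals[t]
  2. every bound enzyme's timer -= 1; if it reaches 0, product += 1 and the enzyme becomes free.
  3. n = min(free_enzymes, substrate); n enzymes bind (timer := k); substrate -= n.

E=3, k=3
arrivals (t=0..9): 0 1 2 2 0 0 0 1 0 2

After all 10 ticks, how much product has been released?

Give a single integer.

Answer: 5

Derivation:
t=0: arr=0 -> substrate=0 bound=0 product=0
t=1: arr=1 -> substrate=0 bound=1 product=0
t=2: arr=2 -> substrate=0 bound=3 product=0
t=3: arr=2 -> substrate=2 bound=3 product=0
t=4: arr=0 -> substrate=1 bound=3 product=1
t=5: arr=0 -> substrate=0 bound=2 product=3
t=6: arr=0 -> substrate=0 bound=2 product=3
t=7: arr=1 -> substrate=0 bound=2 product=4
t=8: arr=0 -> substrate=0 bound=1 product=5
t=9: arr=2 -> substrate=0 bound=3 product=5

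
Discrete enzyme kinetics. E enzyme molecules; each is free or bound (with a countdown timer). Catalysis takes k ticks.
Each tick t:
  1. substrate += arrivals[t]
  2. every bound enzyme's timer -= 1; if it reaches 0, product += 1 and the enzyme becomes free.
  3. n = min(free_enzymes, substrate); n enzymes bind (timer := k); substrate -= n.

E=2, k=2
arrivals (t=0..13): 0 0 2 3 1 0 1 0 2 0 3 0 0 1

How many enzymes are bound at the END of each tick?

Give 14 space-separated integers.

t=0: arr=0 -> substrate=0 bound=0 product=0
t=1: arr=0 -> substrate=0 bound=0 product=0
t=2: arr=2 -> substrate=0 bound=2 product=0
t=3: arr=3 -> substrate=3 bound=2 product=0
t=4: arr=1 -> substrate=2 bound=2 product=2
t=5: arr=0 -> substrate=2 bound=2 product=2
t=6: arr=1 -> substrate=1 bound=2 product=4
t=7: arr=0 -> substrate=1 bound=2 product=4
t=8: arr=2 -> substrate=1 bound=2 product=6
t=9: arr=0 -> substrate=1 bound=2 product=6
t=10: arr=3 -> substrate=2 bound=2 product=8
t=11: arr=0 -> substrate=2 bound=2 product=8
t=12: arr=0 -> substrate=0 bound=2 product=10
t=13: arr=1 -> substrate=1 bound=2 product=10

Answer: 0 0 2 2 2 2 2 2 2 2 2 2 2 2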